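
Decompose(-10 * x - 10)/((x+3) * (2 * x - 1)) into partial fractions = -30/(7*(2*x - 1)) - 20/(7*(x + 3))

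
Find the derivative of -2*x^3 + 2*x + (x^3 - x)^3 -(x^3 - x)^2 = 9*x^8 - 21*x^6 - 6*x^5 + 15*x^4 + 8*x^3 - 9*x^2 - 2*x + 2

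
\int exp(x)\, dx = exp(x) + C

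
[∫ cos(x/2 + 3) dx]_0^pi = 2*cos(3) - 2*sin(3)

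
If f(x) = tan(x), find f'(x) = cos(x)^(-2)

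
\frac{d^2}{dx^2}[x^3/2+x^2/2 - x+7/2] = 3*x + 1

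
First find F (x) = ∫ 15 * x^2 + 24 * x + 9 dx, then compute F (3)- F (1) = 244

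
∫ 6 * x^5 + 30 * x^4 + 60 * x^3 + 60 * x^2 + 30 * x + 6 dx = x^6 + 6*x^5 + 15*x^4 + 20*x^3 + 15*x^2 + 6*x + C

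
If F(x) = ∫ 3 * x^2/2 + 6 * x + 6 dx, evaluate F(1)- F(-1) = 13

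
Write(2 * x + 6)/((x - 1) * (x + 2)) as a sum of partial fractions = -2/(3*(x + 2)) + 8/(3*(x - 1))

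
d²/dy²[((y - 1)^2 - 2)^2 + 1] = 12*y^2 - 24*y + 4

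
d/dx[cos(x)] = -sin(x)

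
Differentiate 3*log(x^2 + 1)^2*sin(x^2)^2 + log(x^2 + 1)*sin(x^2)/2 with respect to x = (6*x^3*log(x^2 + 1)^2*sin(2*x^2) + x^3*log(x^2 + 1)*cos(x^2) + 6*x*log(x^2 + 1)^2*sin(2*x^2) + 12*x*log(x^2 + 1)*sin(x^2)^2 + x*log(x^2 + 1)*cos(x^2) + x*sin(x^2))/(x^2 + 1)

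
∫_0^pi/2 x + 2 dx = -2 + (pi/2 + 2)^2/2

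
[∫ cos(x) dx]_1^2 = -sin(1) + sin(2)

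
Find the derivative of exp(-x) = -exp(-x)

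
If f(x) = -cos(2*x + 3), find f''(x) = 4*cos(2*x + 3)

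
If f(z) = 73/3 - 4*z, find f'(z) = -4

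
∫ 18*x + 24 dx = 9*x^2 + 24*x + C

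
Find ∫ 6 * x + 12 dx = 3*x^2 + 12*x + C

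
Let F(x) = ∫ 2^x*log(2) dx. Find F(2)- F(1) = 2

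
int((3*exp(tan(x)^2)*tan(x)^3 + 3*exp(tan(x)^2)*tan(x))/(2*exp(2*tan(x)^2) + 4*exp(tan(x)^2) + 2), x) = (19*exp(tan(x)^2) + 16)/(4*(exp(tan(x)^2) + 1)) + C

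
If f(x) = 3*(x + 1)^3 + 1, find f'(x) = 9*x^2 + 18*x + 9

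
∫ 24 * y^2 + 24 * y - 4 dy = 8*y^3 + 12*y^2 - 4*y + C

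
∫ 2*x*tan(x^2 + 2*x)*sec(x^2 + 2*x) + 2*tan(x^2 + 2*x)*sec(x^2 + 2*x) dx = sec(x*(x + 2)) + C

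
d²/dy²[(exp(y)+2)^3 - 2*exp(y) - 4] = 9*exp(3*y) + 24*exp(2*y) + 10*exp(y)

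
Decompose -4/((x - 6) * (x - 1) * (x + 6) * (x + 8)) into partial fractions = 1/(63*(x + 8)) - 1/(42*(x + 6)) + 4/(315*(x - 1)) - 1/(210*(x - 6))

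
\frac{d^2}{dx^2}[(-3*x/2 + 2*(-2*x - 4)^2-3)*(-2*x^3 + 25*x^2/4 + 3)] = -320*x^3 - 132*x^2 + 3183*x/4 + 821/2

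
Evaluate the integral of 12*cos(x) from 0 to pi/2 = 12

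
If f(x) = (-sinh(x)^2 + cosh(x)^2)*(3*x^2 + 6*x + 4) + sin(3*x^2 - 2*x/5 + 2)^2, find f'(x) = 6*x*sin(6*x^2 - 4*x/5 + 4) + 6*x - 2*sin(6*x^2 - 4*x/5 + 4)/5 + 6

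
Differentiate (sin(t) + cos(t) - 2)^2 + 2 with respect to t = 2*cos(2*t) - 4*sqrt(2)*cos(t + pi/4)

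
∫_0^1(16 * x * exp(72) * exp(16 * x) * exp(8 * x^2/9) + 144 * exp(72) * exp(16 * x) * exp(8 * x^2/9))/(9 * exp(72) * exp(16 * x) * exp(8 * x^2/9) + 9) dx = -log(1 + exp(72)) + log(1 + exp(800/9))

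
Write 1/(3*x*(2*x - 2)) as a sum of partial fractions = 1/(6*(x - 1)) - 1/(6*x)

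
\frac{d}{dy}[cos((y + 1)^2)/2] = -(y + 1)*sin(y^2 + 2*y + 1)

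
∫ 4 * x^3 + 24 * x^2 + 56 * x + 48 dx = x^4 + 8*x^3 + 28*x^2 + 48*x + C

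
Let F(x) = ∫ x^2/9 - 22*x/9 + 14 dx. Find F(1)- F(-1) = 758/27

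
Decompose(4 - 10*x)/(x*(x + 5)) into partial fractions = -54/(5*(x + 5)) + 4/(5*x)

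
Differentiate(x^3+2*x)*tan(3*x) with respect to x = 3*x^3/cos(3*x)^2 + 3*x^2*tan(3*x) + 6*x/cos(3*x)^2 + 2*tan(3*x)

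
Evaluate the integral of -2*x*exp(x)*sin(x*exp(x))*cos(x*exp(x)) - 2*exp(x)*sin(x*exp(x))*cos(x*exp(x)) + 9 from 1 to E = -9 - cos(E)^2 + cos(E*exp(E))^2 + 9*E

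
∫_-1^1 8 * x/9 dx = 0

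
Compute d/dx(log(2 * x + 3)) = 2/(2*x + 3)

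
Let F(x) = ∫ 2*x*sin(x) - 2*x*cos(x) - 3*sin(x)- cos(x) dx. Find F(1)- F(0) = -1 - sin(1) - cos(1)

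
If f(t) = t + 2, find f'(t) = 1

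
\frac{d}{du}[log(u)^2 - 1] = 2*log(u)/u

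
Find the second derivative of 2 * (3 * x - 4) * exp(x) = 6*x*exp(x) + 4*exp(x)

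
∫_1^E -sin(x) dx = cos(E) - cos(1)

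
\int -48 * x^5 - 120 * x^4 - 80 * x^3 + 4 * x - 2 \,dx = -8*x^6 - 24*x^5 - 20*x^4 + 2*x^2 - 2*x + C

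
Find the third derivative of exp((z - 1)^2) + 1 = 8*z^3*exp(z^2 - 2*z + 1) - 24*z^2*exp(z^2 - 2*z + 1) + 36*z*exp(z^2 - 2*z + 1) - 20*exp(z^2 - 2*z + 1)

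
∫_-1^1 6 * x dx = 0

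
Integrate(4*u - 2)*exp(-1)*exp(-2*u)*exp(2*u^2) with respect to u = exp(2*u^2 - 2*u - 1) + C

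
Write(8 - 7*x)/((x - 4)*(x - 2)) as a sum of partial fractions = 3/(x - 2) - 10/(x - 4)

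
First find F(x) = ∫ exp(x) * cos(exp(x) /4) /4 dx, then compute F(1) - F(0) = -sin(1/4) + sin(E/4)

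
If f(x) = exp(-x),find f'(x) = -exp(-x)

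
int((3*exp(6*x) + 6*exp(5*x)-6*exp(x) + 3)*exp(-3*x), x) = ((exp(x) + 1)*exp(x) - 1)^3*exp(-3*x) + C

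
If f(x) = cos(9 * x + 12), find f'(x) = -9*sin(9*x + 12)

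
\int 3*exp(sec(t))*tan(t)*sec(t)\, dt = 3*exp(sec(t)) + C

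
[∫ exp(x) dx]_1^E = -E + exp(E)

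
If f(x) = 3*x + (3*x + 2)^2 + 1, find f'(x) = 18*x + 15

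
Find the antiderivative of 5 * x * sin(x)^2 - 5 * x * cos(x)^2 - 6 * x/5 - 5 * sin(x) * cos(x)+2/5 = x*(-6*x - 25*sin(2*x) + 4)/10 + C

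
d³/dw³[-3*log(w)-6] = -6/w^3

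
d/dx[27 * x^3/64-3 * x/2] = 81*x^2/64 - 3/2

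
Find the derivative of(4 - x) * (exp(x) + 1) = -x*exp(x) + 3*exp(x) - 1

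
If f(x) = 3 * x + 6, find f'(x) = 3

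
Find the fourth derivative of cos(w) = cos(w)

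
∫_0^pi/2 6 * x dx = 3*pi^2/4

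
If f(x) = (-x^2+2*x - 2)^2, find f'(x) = 4*x^3 - 12*x^2 + 16*x - 8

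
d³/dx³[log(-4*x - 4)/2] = 1/(x^3 + 3*x^2 + 3*x + 1)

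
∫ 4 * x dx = 2*x^2 + C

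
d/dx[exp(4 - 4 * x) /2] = -2*exp(4 - 4*x)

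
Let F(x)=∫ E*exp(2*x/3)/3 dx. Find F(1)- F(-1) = -exp(1/3)/2 + exp(5/3)/2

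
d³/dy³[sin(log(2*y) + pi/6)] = (3*sin(log(y) + pi/6 + log(2)) + cos(log(y) + pi/6 + log(2)))/y^3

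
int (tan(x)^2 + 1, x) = tan(x) + C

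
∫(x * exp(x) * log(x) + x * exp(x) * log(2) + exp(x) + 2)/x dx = (exp(x) + 2)*log(2*x) + C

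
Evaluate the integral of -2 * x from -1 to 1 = 0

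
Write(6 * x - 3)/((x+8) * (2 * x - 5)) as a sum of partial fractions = 8/(7*(2*x - 5)) + 17/(7*(x + 8))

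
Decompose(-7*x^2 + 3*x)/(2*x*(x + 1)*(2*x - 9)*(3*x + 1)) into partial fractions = -12/(29*(3*x + 1)) - 57/(319*(2*x - 9)) + 5/(22*(x + 1))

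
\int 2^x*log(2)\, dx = 2^x + C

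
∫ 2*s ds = s^2 + C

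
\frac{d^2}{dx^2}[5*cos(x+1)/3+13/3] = -5*cos(x + 1)/3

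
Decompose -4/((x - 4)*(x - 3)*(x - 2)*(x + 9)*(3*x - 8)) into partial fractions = -81/(70*(3*x - 8)) - 1/(15015*(x + 9)) + 1/(11*(x - 2)) + 1/(3*(x - 3)) - 1/(26*(x - 4))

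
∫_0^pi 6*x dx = 3*pi^2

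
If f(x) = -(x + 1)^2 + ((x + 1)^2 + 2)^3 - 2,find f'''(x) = 120*x^3 + 360*x^2 + 504*x + 264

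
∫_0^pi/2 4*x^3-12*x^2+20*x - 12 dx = -9 + ((-1 + pi/2)^2 + 2)^2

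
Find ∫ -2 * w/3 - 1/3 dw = -w^2/3 - w/3 + C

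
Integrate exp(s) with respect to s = exp(s) + C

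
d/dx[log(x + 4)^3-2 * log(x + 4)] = (3*log(x + 4)^2 - 2)/(x + 4)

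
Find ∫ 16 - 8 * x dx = -4*x^2 + 16*x + C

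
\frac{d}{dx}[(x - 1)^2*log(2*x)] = (2*x^2*log(x) + x^2 + 2*x^2*log(2) - 2*x*log(x) - 2*x - 2*x*log(2) + 1)/x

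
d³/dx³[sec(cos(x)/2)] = (sin(x)^2*sin(cos(x)/2)/cos(cos(x)/2) - 6*sin(x)^2*sin(cos(x)/2)/cos(cos(x)/2)^3 + 4*sin(cos(x)/2)/cos(cos(x)/2) - 6*cos(x) + 12*cos(x)/cos(cos(x)/2)^2)*sin(x)/(8*cos(cos(x)/2))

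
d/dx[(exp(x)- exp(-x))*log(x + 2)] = (x*exp(2*x)*log(x + 2) + x*log(x + 2) + 2*exp(2*x)*log(x + 2) + exp(2*x) + 2*log(x + 2) - 1)/(x*exp(x) + 2*exp(x))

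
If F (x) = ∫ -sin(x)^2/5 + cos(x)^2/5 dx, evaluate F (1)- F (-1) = sin(2)/5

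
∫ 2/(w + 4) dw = 2*log(w + 4) + C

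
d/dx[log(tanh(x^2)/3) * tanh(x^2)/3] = 2*x*(log(tanh(x^2)) - log(3) + 1)/(3*cosh(x^2)^2)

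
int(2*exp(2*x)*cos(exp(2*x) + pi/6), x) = sin(exp(2*x) + pi/6) + C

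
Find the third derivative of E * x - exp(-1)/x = 6*exp(-1)/x^4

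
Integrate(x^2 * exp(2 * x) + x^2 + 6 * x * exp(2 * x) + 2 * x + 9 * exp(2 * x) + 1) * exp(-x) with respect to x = 2*((x + 2)^2 + 1)*sinh(x) + C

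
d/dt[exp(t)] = exp(t)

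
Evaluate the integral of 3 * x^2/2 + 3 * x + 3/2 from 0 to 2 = 13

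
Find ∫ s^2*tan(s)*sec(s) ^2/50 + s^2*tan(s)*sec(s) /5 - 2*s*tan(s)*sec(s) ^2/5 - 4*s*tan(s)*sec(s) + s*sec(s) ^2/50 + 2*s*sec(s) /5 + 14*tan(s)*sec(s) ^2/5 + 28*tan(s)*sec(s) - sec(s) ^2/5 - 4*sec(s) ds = (sec(s) + 20)*(s^2/100 - s/5 + 7/5)*sec(s) + C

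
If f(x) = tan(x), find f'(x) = cos(x)^(-2)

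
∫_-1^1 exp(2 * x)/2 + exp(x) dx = -exp(-1) - exp(-2)/4 + exp(2)/4 + E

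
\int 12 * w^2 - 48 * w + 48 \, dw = 4*w^3 - 24*w^2 + 48*w + C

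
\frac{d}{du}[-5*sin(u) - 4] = -5*cos(u)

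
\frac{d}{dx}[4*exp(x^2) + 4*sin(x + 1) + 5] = 8*x*exp(x^2) + 4*cos(x + 1)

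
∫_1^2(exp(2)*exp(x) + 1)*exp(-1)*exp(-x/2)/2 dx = -exp(3/2) - exp(-2) + exp(-3/2) + exp(2)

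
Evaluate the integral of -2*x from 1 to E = 1 - exp(2)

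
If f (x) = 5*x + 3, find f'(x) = 5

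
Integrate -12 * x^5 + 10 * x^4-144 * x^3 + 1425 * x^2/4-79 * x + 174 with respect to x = -2*x^6 + 2*x^5 - 36*x^4 + 475*x^3/4 - 79*x^2/2 + 174*x + C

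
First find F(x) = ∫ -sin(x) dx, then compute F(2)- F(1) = -cos(1) + cos(2)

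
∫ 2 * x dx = x^2 + C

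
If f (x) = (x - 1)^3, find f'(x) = 3*x^2 - 6*x + 3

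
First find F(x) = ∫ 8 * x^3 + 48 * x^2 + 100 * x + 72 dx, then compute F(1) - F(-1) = 176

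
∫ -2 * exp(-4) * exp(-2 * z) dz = exp(-2*z - 4) + C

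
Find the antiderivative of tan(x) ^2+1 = tan(x) + C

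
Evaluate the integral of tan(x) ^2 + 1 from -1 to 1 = 2*tan(1)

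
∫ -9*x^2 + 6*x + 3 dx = -3*x^3 + 3*x^2 + 3*x + C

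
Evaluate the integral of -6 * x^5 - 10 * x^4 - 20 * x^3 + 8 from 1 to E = -(-1 + 2*E + exp(2) + exp(3))^2 + 1 + 4*E + 2*exp(2) + 2*exp(3)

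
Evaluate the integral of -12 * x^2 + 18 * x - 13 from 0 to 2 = -22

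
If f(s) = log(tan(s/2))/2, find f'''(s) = (tan(s/2)^6 + tan(s/2)^4 + tan(s/2)^2 + 1)/(8*tan(s/2)^3)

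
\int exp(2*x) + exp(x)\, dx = (exp(x) + 2)*exp(x)/2 + C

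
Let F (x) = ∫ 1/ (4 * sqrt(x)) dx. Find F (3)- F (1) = -1/2 + sqrt(3)/2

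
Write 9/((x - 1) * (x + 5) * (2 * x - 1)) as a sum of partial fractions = -36/(11*(2*x - 1)) + 3/(22*(x + 5)) + 3/(2*(x - 1))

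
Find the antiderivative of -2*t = -t^2 + C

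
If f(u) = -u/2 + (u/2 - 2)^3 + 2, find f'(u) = 3*u^2/8 - 3*u + 11/2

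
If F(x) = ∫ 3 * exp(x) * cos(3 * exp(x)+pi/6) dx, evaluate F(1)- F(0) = -sin(pi/6 + 3) + sin(pi/6 + 3*E)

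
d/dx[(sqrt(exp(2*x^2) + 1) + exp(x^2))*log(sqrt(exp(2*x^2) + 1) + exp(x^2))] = (2*x*sqrt(exp(2*x^2) + 1)*exp(x^2)*log(sqrt(exp(2*x^2) + 1) + exp(x^2)) + 2*x*sqrt(exp(2*x^2) + 1)*exp(x^2) + 2*x*exp(2*x^2)*log(sqrt(exp(2*x^2) + 1) + exp(x^2)) + 2*x*exp(2*x^2))/sqrt(exp(2*x^2) + 1)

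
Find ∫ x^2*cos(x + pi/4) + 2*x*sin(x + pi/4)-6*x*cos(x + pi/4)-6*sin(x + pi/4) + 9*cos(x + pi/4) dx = (x - 3)^2*sin(x + pi/4) + C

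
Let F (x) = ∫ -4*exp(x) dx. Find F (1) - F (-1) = -4*E + 4*exp(-1)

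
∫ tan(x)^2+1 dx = tan(x) + C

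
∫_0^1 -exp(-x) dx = -1 + exp(-1)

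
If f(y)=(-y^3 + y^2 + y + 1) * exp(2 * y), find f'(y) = -2*y^3*exp(2*y) - y^2*exp(2*y) + 4*y*exp(2*y) + 3*exp(2*y)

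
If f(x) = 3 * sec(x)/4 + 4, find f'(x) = 3*tan(x)*sec(x)/4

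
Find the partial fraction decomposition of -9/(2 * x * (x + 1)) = 9/(2*(x + 1)) - 9/(2*x)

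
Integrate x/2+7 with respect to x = x^2/4 + 7*x + C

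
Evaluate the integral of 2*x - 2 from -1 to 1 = -4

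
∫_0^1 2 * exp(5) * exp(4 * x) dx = -exp(5)/2 + exp(9)/2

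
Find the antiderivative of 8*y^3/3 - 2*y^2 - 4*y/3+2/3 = 2*y^4/3 - 2*y^3/3 - 2*y^2/3 + 2*y/3 + C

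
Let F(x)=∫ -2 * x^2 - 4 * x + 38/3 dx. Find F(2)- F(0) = 12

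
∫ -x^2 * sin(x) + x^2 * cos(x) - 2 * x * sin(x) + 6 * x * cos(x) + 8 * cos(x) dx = sqrt(2)*(x + 2)^2*sin(x + pi/4) + C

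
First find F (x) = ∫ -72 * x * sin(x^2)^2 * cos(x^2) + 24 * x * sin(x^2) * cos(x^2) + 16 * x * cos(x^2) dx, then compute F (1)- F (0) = -sin(1) + 3*sin(3) - 3*cos(2) + 3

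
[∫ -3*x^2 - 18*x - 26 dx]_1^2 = -60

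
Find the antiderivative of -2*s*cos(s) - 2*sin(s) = -2*s*sin(s) + C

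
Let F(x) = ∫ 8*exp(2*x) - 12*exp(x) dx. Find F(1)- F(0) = -1 + (-3 + 2*E)^2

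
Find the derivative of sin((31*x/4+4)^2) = 31*(31*x/8 + 2)*cos(961*x^2/16 + 62*x + 16)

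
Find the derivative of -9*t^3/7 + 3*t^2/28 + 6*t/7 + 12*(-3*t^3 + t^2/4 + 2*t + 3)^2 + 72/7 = 648*t^5 - 90*t^4 - 573*t^3 - 4311*t^2/7 + 1851*t/14 + 1014/7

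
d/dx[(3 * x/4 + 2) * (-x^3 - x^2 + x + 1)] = -3*x^3 - 33*x^2/4 - 5*x/2 + 11/4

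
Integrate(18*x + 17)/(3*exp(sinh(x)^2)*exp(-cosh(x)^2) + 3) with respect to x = 9*E*x^2/(3 + 3*E) + 17*E*x/(3 + 3*E) + C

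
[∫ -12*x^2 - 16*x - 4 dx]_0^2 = -72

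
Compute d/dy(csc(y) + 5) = -cot(y)*csc(y)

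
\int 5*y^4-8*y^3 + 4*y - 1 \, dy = y^5 - 2*y^4 + 2*y^2 - y + C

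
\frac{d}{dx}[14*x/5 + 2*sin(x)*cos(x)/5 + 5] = 16/5 - 4*sin(x)^2/5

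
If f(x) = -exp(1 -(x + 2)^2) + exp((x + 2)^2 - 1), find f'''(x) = (8*x^3*exp(2*x^2 + 8*x + 6) + 8*x^3 + 48*x^2*exp(2*x^2 + 8*x + 6) + 48*x^2 + 108*x*exp(2*x^2 + 8*x + 6) + 84*x + 88*exp(2*x^2 + 8*x + 6) + 40)*exp(-x^2 - 4*x - 3)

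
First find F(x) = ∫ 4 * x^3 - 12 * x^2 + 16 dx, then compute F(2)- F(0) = 16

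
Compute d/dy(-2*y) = -2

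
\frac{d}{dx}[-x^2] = -2*x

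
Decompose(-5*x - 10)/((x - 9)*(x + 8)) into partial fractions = -30/(17*(x + 8)) - 55/(17*(x - 9))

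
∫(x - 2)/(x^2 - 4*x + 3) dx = log((x - 2)^2 - 1)/2 + C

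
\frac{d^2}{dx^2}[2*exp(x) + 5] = 2*exp(x)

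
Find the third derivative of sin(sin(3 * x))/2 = 27*(3*sin(3*x)*sin(sin(3*x)) - cos(3*x)^2*cos(sin(3*x)) - cos(sin(3*x)))*cos(3*x)/2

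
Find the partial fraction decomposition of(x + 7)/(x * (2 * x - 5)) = 19/(5*(2*x - 5)) - 7/(5*x)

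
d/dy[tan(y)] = cos(y)^(-2)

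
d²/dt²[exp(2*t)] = 4*exp(2*t)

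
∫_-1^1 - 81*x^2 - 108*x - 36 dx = -126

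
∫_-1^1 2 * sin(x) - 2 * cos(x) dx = -4*sin(1)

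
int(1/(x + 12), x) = log(x/2 + 6) + C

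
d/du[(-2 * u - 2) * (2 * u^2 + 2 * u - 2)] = -12*u^2 - 16*u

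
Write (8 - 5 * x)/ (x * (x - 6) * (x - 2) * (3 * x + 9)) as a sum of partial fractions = -23/(405*(x + 3)) + 1/(60*(x - 2)) - 11/(324*(x - 6)) + 2/(27*x)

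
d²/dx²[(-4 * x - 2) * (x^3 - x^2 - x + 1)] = -48*x^2 + 12*x + 12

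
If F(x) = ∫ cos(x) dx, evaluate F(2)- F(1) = -sin(1) + sin(2)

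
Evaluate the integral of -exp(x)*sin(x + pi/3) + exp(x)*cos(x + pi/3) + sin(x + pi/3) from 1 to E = (-1 + exp(E))*cos(pi/3 + E) + (1 - E)*cos(1 + pi/3)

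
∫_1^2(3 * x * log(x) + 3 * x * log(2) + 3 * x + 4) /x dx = 13*log(2)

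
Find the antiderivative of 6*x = 3*x^2 + C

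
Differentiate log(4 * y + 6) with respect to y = 2/(2*y + 3)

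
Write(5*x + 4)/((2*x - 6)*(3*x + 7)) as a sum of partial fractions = 23/(32*(3*x + 7)) + 19/(32*(x - 3))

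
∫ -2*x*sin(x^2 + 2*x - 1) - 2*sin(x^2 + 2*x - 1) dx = cos((x + 1)^2 - 2) + C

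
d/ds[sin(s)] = cos(s)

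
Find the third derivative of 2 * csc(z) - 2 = 2*(1 - 6/sin(z)^2)*cos(z)/sin(z)^2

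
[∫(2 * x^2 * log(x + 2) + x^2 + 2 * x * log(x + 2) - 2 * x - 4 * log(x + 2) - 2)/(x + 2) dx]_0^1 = -3*log(3) + 2*log(2)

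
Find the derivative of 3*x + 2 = 3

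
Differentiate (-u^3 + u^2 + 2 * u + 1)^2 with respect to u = 6*u^5 - 10*u^4 - 12*u^3 + 6*u^2 + 12*u + 4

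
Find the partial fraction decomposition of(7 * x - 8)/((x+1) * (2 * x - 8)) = 3/(2*(x + 1)) + 2/(x - 4)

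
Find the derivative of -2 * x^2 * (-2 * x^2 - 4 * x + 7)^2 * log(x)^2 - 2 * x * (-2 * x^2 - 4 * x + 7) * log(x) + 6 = -48*x^5*log(x)^2 - 16*x^5*log(x) - 160*x^4*log(x)^2 - 64*x^4*log(x) + 96*x^3*log(x)^2 + 48*x^3*log(x) + 336*x^2*log(x)^2 + 236*x^2*log(x) + 4*x^2 - 196*x*log(x)^2 - 180*x*log(x) + 8*x - 14*log(x) - 14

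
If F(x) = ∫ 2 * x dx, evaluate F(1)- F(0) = 1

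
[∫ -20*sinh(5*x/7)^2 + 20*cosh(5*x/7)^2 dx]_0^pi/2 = 10*pi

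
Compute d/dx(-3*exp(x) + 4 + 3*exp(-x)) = (-3*exp(2*x) - 3)*exp(-x)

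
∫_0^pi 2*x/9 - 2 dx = -9 + (-3 + pi/3)^2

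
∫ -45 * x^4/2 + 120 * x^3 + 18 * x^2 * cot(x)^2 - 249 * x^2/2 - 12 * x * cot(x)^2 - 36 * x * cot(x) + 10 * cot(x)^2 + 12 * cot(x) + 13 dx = (-9*x^2/2 + 3*x - 5/2)*(x^3 - 6*x^2 + 6*x + 4*cot(x) + 6) + C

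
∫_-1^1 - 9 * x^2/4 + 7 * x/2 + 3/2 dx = 3/2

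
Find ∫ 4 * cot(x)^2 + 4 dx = -4*cot(x) + C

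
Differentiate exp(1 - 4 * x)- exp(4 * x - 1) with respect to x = (-4*exp(8*x - 2) - 4)*exp(1 - 4*x)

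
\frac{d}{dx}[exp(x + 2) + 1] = exp(x + 2)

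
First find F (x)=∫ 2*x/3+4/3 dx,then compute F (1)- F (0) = 5/3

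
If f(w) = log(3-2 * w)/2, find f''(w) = -2/(4*w^2 - 12*w + 9)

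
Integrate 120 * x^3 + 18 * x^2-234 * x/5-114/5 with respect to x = 30*x^4 + 6*x^3 - 117*x^2/5 - 114*x/5 + C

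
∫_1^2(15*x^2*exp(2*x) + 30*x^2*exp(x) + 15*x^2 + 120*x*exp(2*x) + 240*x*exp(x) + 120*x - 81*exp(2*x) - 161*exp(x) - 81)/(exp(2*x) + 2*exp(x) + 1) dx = -E/(1 + E) + exp(2)/(1 + exp(2)) + 134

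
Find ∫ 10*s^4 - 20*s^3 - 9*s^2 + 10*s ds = 2*s^5 - 5*s^4 - 3*s^3 + 5*s^2 + C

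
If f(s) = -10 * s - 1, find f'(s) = -10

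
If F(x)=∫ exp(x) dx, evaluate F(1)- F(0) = -1 + E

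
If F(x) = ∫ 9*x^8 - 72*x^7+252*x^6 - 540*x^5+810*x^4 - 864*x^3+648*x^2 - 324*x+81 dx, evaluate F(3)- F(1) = 224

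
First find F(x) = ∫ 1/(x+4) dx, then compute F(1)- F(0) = -log(6) + log(15/2)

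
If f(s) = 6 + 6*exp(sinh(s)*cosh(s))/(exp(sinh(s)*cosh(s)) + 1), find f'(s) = 6*exp(sinh(2*s)/2)*cosh(2*s)/(exp(sinh(2*s)/2) + 1)^2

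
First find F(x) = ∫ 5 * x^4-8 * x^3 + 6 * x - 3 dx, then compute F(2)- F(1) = 7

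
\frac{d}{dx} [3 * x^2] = 6*x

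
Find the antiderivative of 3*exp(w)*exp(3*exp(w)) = exp(3*exp(w)) + C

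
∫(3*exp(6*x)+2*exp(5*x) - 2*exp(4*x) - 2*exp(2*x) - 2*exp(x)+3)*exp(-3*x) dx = -4*sinh(x) + 2*sinh(3*x) + 2*cosh(2*x) + C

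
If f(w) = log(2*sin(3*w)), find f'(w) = 3/tan(3*w)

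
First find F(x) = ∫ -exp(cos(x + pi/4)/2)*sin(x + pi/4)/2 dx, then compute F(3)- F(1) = -exp(cos(pi/4 + 1)/2) + exp(cos(pi/4 + 3)/2)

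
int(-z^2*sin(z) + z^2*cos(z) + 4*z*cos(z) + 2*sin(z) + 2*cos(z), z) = sqrt(2)*z*(z + 2)*sin(z + pi/4) + C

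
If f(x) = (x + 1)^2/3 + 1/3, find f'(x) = 2*x/3 + 2/3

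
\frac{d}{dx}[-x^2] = -2*x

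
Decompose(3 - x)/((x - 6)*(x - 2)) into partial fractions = -1/(4*(x - 2)) - 3/(4*(x - 6))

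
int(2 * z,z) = z^2 + C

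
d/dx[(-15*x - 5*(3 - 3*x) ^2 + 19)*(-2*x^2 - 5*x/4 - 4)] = 360*x^3 - 1125*x^2/4 + 553*x/2 - 535/2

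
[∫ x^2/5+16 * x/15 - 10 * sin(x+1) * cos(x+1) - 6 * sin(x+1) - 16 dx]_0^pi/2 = -8*pi - 6*sqrt(2)*sin(pi/4 + 1) + pi^3/120 + 2*pi^2/15 - 5*cos(2)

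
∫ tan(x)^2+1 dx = tan(x) + C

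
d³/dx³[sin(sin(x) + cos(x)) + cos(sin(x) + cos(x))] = 2*(2*sin(x)*cos(x)*cos(sqrt(2)*sin(x + pi/4) + pi/4) + 3*sqrt(2)*sin(x + pi/4)*sin(sqrt(2)*sin(x + pi/4) + pi/4) - 2*cos(sqrt(2)*sin(x + pi/4) + pi/4))*cos(x + pi/4)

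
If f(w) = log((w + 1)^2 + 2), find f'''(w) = (4*w^3 + 12*w^2 - 12*w - 20)/(w^6 + 6*w^5 + 21*w^4 + 44*w^3 + 63*w^2 + 54*w + 27)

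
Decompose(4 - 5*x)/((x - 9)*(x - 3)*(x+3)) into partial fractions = 19/(72*(x + 3)) + 11/(36*(x - 3)) - 41/(72*(x - 9))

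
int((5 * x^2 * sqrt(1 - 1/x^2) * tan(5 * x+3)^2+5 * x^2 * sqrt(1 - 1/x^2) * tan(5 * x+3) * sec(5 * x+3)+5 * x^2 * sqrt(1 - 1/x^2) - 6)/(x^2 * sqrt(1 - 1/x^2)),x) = tan(5*x + 3) + 6*acsc(x) + sec(5*x + 3) + C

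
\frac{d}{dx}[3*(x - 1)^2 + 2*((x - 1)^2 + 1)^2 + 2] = 8*x^3 - 24*x^2 + 38*x - 22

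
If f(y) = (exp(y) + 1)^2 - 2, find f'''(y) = 8*exp(2*y) + 2*exp(y)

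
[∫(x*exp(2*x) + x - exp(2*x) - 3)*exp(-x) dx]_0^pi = (-2 + pi)*(-exp(-pi) + exp(pi))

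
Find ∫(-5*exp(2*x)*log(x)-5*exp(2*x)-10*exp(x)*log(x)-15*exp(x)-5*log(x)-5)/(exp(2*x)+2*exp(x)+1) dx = (-(5*x*log(x) - 7)*(exp(x) + 1) - 5*exp(x))/(exp(x) + 1) + C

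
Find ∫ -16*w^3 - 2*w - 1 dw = -4*w^4 - w^2 - w + C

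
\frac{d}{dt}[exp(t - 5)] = exp(t - 5)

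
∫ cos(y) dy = sin(y) + C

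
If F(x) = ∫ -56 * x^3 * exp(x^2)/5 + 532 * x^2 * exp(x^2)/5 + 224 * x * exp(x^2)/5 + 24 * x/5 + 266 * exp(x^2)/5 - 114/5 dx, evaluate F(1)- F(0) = -242/5 + 378*E/5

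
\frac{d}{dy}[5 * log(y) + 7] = 5/y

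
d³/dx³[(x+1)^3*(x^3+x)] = 120*x^3 + 180*x^2 + 96*x + 24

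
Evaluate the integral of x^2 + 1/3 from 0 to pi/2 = pi/6 + pi^3/24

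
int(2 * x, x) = x^2 + C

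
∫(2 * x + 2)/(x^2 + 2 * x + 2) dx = log(2*x^2 + 4*x + 4) + C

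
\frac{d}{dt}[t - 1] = 1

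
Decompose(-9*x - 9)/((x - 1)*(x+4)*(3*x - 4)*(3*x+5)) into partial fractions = 3/(28*(3*x + 5)) - 21/(16*(3*x - 4)) - 27/(560*(x + 4)) + 9/(20*(x - 1))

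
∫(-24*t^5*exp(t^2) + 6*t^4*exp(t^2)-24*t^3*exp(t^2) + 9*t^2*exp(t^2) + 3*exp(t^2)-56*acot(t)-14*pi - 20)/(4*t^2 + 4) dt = 7*(4*acot(t) + pi)^2/16 + 3*(-4*t^2 + t + 4)*exp(t^2)/4 + 5*acot(t) + C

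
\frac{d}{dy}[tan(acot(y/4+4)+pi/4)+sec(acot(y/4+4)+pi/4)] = (-4*tan(acot(y/4 + 4) + pi/4)^2 - 4*tan(acot(y/4 + 4) + pi/4)*sec(acot(y/4 + 4) + pi/4) - 4)/(y^2 + 32*y + 272)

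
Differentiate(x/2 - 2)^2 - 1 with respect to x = x/2 - 2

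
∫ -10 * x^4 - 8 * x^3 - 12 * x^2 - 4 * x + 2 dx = -2*x^5 - 2*x^4 - 4*x^3 - 2*x^2 + 2*x + C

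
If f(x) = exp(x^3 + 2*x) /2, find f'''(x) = 27*x^6*exp(x^3 + 2*x)/2 + 27*x^4*exp(x^3 + 2*x) + 27*x^3*exp(x^3 + 2*x) + 18*x^2*exp(x^3 + 2*x) + 18*x*exp(x^3 + 2*x) + 7*exp(x^3 + 2*x)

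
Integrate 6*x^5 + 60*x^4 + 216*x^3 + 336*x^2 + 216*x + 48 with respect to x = x^6 + 12*x^5 + 54*x^4 + 112*x^3 + 108*x^2 + 48*x + C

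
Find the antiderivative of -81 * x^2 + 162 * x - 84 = -27*x^3 + 81*x^2 - 84*x + C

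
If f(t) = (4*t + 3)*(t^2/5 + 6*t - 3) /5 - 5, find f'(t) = 12*t^2/25 + 246*t/25 + 6/5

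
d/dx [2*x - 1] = 2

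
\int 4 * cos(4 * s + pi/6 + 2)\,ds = sin(4*s + pi/6 + 2) + C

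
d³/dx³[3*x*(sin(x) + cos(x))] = 3*x*sin(x) - 3*x*cos(x) - 9*sin(x) - 9*cos(x)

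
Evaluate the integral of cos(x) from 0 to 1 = sin(1)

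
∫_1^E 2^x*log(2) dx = -2 + 2^E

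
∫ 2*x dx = x^2 + C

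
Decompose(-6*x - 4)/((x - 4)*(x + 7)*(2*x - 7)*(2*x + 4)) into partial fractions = 100/(231*(2*x - 7)) - 19/(1155*(x + 7)) + 2/(165*(x + 2)) - 7/(33*(x - 4))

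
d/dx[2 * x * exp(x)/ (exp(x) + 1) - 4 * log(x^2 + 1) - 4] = (2*x^3*exp(x) + 2*x^2*exp(2*x) + 2*x^2*exp(x) - 8*x*exp(2*x) - 14*x*exp(x) - 8*x + 2*exp(2*x) + 2*exp(x))/(x^2*exp(2*x) + 2*x^2*exp(x) + x^2 + exp(2*x) + 2*exp(x) + 1)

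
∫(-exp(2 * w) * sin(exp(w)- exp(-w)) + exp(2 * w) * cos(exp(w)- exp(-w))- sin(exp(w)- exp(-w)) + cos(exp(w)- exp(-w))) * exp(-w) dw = sqrt(2)*sin(2*sinh(w) + pi/4) + C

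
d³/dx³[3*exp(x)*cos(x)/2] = -3*sqrt(2)*exp(x)*sin(x + pi/4)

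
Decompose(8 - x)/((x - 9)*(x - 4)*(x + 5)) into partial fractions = 13/(126*(x + 5)) - 4/(45*(x - 4)) - 1/(70*(x - 9))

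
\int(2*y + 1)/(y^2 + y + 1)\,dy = log(2*y^2 + 2*y + 2) + C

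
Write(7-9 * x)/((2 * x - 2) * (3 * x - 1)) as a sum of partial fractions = -3/(3*x - 1) - 1/(2*(x - 1))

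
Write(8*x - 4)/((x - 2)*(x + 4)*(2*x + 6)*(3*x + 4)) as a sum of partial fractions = 99/(200*(3*x + 4)) + 3/(8*(x + 4)) - 14/(25*(x + 3)) + 1/(50*(x - 2))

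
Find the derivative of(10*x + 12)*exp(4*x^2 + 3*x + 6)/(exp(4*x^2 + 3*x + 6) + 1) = (80*x^2*exp(4*x^2 + 3*x + 6) + 126*x*exp(4*x^2 + 3*x + 6) + 46*exp(4*x^2 + 3*x + 6) + 10*exp(8*x^2 + 6*x + 12))/(exp(12)*exp(6*x)*exp(8*x^2) + 2*exp(6)*exp(3*x)*exp(4*x^2) + 1)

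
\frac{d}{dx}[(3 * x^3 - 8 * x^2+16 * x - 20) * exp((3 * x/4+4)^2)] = 27*x^4*exp(9*x^2/16 + 6*x + 16)/8 + 9*x^3*exp(9*x^2/16 + 6*x + 16) - 21*x^2*exp(9*x^2/16 + 6*x + 16) + 115*x*exp(9*x^2/16 + 6*x + 16)/2 - 104*exp(9*x^2/16 + 6*x + 16)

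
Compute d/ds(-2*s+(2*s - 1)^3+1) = 24*s^2 - 24*s + 4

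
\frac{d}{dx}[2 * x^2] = 4*x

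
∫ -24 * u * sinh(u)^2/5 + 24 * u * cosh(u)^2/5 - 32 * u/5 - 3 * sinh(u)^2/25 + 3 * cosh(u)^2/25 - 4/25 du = -4*u^2/5 - u/25 + C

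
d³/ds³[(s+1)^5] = 60*s^2 + 120*s + 60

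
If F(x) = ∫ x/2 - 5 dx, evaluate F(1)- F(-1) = -10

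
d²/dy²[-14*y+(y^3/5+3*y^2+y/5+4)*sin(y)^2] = 2*y^3*cos(2*y)/5 + 6*y^2*sin(2*y)/5 + 6*y^2*cos(2*y) + 12*y*sin(2*y) - y*cos(2*y)/5 + 3*y/5 + 2*sin(2*y)/5 + 5*cos(2*y) + 3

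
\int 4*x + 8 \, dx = 2*x^2 + 8*x + C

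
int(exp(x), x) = exp(x) + C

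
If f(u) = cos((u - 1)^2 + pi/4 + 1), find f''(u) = -4*u^2*cos(u^2 - 2*u + pi/4 + 2) + 8*u*cos(u^2 - 2*u + pi/4 + 2) - 2*sin(u^2 - 2*u + pi/4 + 2) - 4*cos(u^2 - 2*u + pi/4 + 2)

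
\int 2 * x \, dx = x^2 + C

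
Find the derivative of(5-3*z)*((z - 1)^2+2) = -9*z^2 + 22*z - 19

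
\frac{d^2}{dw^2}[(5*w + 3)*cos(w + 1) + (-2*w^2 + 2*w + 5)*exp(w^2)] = -8*w^4*exp(w^2) + 8*w^3*exp(w^2) + 12*w*exp(w^2) - 5*w*cos(w + 1) + 6*exp(w^2) - 10*sin(w + 1) - 3*cos(w + 1)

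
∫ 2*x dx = x^2 + C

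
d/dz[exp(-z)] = -exp(-z)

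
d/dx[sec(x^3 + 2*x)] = 3*x^2*tan(x^3 + 2*x)*sec(x^3 + 2*x) + 2*tan(x^3 + 2*x)*sec(x^3 + 2*x)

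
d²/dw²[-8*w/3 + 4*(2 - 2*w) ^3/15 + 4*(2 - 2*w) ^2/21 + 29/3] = 1504/105 - 64*w/5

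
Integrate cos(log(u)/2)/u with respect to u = 2*sin(log(u)/2) + C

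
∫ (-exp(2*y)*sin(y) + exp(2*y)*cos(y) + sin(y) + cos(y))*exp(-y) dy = 2*cos(y)*sinh(y) + C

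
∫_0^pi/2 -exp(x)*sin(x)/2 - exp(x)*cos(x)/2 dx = -exp(pi/2)/2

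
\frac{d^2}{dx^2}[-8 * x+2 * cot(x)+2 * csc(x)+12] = -2/sin(x) + 4*cos(x)/sin(x)^3 + 4/sin(x)^3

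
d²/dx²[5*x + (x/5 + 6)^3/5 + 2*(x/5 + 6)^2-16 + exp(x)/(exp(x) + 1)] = (6*x*exp(3*x) + 18*x*exp(2*x) + 18*x*exp(x) + 6*x + 280*exp(3*x) + 215*exp(2*x) + 1465*exp(x) + 280)/(625*exp(3*x) + 1875*exp(2*x) + 1875*exp(x) + 625)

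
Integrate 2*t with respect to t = t^2 + C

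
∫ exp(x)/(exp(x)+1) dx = log(exp(x) + 1) + C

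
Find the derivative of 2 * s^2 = 4*s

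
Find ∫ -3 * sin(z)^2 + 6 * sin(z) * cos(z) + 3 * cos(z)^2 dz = 3*(sin(z) + cos(z))*sin(z) + C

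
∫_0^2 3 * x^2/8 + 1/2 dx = 2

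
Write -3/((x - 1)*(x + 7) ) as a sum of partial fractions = 3/(8*(x + 7)) - 3/(8*(x - 1))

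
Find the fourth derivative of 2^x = 2^x*log(2)^4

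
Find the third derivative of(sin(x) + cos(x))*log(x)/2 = sqrt(2)*(-x^3*log(x)*cos(x + pi/4) - 3*x^2*sin(x + pi/4) - 3*x*cos(x + pi/4) + 2*sin(x + pi/4))/(2*x^3)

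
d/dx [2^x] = 2^x*log(2)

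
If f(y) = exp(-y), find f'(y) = -exp(-y)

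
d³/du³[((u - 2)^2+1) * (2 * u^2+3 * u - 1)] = 48*u - 30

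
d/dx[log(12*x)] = 1/x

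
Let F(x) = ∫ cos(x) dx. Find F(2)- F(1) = -sin(1) + sin(2)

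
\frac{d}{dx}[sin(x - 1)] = cos(x - 1)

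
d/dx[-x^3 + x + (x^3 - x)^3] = 9*x^8 - 21*x^6 + 15*x^4 - 6*x^2 + 1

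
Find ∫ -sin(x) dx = cos(x) + C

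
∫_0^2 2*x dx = 4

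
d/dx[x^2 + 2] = 2*x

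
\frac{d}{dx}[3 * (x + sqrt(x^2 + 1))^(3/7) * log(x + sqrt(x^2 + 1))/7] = (9*x*log(x + sqrt(x^2 + 1)) + 21*x + 9*sqrt(x^2 + 1)*log(x + sqrt(x^2 + 1)) + 21*sqrt(x^2 + 1))/(49*(x + sqrt(x^2 + 1))^(4/7)*sqrt(x^2 + 1))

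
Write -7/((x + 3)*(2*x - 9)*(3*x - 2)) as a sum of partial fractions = 63/(253*(3*x - 2)) - 28/(345*(2*x - 9)) - 7/(165*(x + 3))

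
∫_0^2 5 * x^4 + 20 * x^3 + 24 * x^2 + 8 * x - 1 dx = 190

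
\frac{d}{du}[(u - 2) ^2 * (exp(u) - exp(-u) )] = (u^2*exp(2*u) + u^2 - 2*u*exp(2*u) - 6*u + 8)*exp(-u)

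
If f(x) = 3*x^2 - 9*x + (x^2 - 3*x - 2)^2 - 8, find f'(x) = 4*x^3 - 18*x^2 + 16*x + 3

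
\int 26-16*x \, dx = -8*x^2 + 26*x + C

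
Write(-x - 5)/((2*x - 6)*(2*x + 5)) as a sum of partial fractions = 5/(22*(2*x + 5)) - 4/(11*(x - 3))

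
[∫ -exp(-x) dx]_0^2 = -1 + exp(-2)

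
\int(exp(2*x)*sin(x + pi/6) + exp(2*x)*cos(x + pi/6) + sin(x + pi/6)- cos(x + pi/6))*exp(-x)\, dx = 2*sin(x + pi/6)*sinh(x) + C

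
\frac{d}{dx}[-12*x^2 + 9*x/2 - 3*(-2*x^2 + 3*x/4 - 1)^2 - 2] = -48*x^3 + 27*x^2 - 411*x/8 + 9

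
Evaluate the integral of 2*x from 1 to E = -1 + exp(2)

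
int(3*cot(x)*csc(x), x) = -3*csc(x) + C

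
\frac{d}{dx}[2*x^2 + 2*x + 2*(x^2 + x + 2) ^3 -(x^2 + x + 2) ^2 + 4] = 12*x^5 + 30*x^4 + 68*x^3 + 72*x^2 + 66*x + 22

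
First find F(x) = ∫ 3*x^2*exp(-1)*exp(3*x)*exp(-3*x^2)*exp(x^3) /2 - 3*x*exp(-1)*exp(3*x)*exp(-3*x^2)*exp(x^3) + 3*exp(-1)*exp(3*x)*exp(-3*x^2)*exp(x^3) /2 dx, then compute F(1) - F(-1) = 1/2 - exp(-8)/2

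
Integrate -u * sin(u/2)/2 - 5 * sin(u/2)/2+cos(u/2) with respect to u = (u + 5)*cos(u/2) + C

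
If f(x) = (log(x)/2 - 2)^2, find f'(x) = (log(x) - 4)/(2*x)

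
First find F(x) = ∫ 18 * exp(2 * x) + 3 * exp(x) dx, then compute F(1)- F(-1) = -9*exp(-2) - 3*exp(-1) + 3*E + 9*exp(2)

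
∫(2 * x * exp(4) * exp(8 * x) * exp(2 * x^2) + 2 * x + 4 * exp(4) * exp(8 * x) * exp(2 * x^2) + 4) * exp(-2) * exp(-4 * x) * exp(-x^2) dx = 2*sinh(x^2 + 4*x + 2) + C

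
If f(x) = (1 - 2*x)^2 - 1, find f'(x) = 8*x - 4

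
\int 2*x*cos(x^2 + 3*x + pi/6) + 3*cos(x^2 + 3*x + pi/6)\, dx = sin(x^2 + 3*x + pi/6) + C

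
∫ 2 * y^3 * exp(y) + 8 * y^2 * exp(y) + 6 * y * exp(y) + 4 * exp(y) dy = 2*(y^3 + y^2 + y + 1)*exp(y) + C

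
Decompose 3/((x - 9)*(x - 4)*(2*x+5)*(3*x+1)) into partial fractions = 81/(4732*(3*x + 1)) - 24/(3887*(2*x + 5)) - 3/(845*(x - 4)) + 3/(3220*(x - 9))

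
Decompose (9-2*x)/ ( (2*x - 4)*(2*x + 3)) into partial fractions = -12/(7*(2*x + 3)) + 5/(14*(x - 2))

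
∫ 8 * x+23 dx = 4*x^2 + 23*x + C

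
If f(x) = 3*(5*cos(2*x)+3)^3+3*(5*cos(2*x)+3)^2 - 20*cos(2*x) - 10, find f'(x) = 400*(-45*sin(x)^4 + 75*sin(x)^2 - 31)*sin(x)*cos(x)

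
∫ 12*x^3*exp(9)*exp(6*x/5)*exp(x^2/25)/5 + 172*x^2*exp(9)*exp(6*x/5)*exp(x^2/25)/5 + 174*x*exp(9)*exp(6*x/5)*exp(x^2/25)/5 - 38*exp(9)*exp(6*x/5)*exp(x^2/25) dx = (30*x^2 - 20*x - 15)*exp((x + 15)^2/25) + C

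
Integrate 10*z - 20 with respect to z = 5*z^2 - 20*z + C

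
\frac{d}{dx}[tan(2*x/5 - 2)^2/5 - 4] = 4*tan(2*x/5 - 2)^3/25 + 4*tan(2*x/5 - 2)/25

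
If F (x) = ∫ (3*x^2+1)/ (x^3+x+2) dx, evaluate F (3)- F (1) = 3*log(2)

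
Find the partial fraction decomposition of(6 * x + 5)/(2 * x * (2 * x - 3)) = 14/(3*(2*x - 3)) - 5/(6*x)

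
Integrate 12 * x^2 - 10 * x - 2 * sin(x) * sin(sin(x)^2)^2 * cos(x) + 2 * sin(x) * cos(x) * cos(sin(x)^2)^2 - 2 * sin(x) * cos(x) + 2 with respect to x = 4*x^3 - 5*x^2 + 2*x - sin(cos(2*x) - 1)/2 + cos(x)^2 + C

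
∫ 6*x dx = 3*x^2 + C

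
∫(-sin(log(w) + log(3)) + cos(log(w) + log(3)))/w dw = sqrt(2)*sin(log(w) + pi/4 + log(3)) + C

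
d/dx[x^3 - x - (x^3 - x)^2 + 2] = -6*x^5 + 8*x^3 + 3*x^2 - 2*x - 1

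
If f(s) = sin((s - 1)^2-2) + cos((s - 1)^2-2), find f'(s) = 2*s*sin(-s^2 + 2*s + 1) + 2*s*cos(-s^2 + 2*s + 1) - 2*sin(-s^2 + 2*s + 1) - 2*cos(-s^2 + 2*s + 1)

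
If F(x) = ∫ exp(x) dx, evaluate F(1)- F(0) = -1 + E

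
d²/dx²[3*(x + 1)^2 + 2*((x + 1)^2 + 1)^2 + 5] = 24*x^2 + 48*x + 38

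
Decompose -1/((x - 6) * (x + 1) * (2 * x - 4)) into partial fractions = -1/(42*(x + 1)) + 1/(24*(x - 2)) - 1/(56*(x - 6))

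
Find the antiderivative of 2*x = x^2 + C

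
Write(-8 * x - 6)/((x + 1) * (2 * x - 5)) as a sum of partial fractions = -52/(7*(2*x - 5)) - 2/(7*(x + 1))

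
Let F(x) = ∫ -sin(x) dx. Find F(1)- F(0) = -1 + cos(1)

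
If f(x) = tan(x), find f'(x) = cos(x)^(-2)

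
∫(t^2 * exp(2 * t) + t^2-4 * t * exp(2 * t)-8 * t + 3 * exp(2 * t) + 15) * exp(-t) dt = 2*(t - 3)^2*sinh(t) + C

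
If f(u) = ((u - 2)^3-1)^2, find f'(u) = 6*u^5 - 60*u^4 + 240*u^3 - 486*u^2 + 504*u - 216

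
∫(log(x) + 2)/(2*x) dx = (log(x) + 2)^2/4 + C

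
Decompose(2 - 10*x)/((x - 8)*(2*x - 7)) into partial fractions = 22/(3*(2*x - 7)) - 26/(3*(x - 8))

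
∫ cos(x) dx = sin(x) + C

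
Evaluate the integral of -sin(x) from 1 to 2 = -cos(1) + cos(2)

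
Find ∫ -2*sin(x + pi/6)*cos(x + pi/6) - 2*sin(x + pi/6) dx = (cos(x + pi/6) + 1)^2 + C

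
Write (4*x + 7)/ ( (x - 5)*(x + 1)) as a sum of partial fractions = -1/(2*(x + 1)) + 9/(2*(x - 5))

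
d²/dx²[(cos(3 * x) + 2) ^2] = -36*cos(3*x) - 18*cos(6*x)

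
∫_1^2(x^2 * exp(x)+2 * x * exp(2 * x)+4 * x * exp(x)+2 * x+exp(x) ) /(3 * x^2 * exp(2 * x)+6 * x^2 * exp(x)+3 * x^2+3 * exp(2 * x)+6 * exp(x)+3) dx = -E/(3*(1 + E)) - log(2)/3 + exp(2)/(3*(1 + exp(2))) + log(5)/3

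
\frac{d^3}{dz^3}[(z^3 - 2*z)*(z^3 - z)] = 120*z^3 - 72*z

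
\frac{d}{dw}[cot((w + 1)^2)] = -2*(w + 1)/sin(w^2 + 2*w + 1)^2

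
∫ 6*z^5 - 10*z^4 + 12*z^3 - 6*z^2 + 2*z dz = z^6 - 2*z^5 + 3*z^4 - 2*z^3 + z^2 + C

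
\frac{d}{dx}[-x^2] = -2*x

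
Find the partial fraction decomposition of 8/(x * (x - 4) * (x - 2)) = -2/(x - 2) + 1/(x - 4) + 1/x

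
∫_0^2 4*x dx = 8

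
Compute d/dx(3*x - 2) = 3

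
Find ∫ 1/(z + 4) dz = log(z + 4) + C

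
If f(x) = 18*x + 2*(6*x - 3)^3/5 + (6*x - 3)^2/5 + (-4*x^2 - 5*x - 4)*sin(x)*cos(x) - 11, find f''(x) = 8*x^2*sin(2*x) + 10*x*sin(2*x) - 16*x*cos(2*x) + 2592*x/5 + 4*sin(2*x) - 10*cos(2*x) - 1224/5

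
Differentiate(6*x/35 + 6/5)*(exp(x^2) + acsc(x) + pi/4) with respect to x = (24*x^4*sqrt(1 - 1/x^2)*exp(x^2) + 168*x^3*sqrt(1 - 1/x^2)*exp(x^2) + 12*x^2*sqrt(1 - 1/x^2)*exp(x^2) + 12*x^2*sqrt(1 - 1/x^2)*acsc(x) + 3*pi*x^2*sqrt(1 - 1/x^2) - 12*x - 84)/(70*x^2*sqrt(1 - 1/x^2))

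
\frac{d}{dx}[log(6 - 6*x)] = 1/(x - 1)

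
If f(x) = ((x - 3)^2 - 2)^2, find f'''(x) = 24*x - 72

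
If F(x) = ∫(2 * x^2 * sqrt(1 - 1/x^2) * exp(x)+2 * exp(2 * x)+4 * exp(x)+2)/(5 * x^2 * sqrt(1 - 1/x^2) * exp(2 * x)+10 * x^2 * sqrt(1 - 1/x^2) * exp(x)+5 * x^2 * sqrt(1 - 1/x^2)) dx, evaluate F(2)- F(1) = -2*E/(5*(1 + E)) + 2*exp(2)/(5*(1 + exp(2))) + 2*pi/15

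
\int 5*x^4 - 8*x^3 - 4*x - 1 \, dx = x^5 - 2*x^4 - 2*x^2 - x + C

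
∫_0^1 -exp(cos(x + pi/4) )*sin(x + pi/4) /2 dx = -exp(sqrt(2)/2)/2 + exp(cos(pi/4 + 1))/2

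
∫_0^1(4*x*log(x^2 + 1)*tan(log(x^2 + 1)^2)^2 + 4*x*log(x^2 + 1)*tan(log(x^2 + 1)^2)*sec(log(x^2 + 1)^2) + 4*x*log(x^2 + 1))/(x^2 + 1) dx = -1 + tan(log(2)^2) + sec(log(2)^2)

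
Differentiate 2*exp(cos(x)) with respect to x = -2*exp(cos(x))*sin(x)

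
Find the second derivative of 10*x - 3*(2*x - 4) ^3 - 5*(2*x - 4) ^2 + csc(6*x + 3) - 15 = -144*x + 72*cot(6*x + 3)^2*csc(6*x + 3) + 36*csc(6*x + 3) + 248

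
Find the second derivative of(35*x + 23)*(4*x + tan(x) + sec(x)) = 70*x*sin(x)/cos(x)^3 - 35*x/cos(x) + 70*x/cos(x)^3 + 70*sin(x)/cos(x)^2 + 46*sin(x)/cos(x)^3 + 280 - 23/cos(x) + 70/cos(x)^2 + 46/cos(x)^3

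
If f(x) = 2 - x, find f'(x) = -1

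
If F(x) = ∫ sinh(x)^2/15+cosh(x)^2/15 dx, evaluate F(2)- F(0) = sinh(4)/30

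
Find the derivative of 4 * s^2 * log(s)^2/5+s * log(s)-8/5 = 8*s*log(s)^2/5 + 8*s*log(s)/5 + log(s) + 1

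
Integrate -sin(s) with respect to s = cos(s) + C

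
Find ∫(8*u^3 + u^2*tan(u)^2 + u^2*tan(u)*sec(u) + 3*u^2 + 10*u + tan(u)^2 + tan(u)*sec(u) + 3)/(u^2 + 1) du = 4*u^2 + 2*u + log(u^2 + 1) + tan(u) + sec(u) + C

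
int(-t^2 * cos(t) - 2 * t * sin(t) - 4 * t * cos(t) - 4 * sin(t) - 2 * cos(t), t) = (2 - (t + 2)^2)*sin(t) + C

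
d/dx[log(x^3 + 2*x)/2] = (3*x^2 + 2)/(2*x^3 + 4*x)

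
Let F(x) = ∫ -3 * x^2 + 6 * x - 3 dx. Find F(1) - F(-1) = -8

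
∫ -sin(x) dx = cos(x) + C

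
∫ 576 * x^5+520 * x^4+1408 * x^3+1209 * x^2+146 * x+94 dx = 96*x^6 + 104*x^5 + 352*x^4 + 403*x^3 + 73*x^2 + 94*x + C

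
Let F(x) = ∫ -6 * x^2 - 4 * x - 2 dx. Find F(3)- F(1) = -72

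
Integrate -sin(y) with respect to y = cos(y) + C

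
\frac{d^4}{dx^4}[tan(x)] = 24*tan(x)^5 + 40*tan(x)^3 + 16*tan(x)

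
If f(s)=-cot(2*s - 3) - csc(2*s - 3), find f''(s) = -8*cot(2*s - 3)^3 - 8*cot(2*s - 3)^2*csc(2*s - 3) - 8*cot(2*s - 3) - 4*csc(2*s - 3)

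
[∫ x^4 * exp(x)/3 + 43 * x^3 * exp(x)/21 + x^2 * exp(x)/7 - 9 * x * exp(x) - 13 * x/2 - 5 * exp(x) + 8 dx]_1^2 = -146*exp(2)/21 - 7/4 + 125*E/21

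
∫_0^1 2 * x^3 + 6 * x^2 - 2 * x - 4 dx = -5/2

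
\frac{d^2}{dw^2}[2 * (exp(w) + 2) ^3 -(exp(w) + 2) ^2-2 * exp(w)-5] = 18*exp(3*w) + 44*exp(2*w) + 18*exp(w)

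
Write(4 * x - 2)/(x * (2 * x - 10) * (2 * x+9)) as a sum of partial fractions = -40/(171*(2*x + 9)) + 9/(95*(x - 5)) + 1/(45*x)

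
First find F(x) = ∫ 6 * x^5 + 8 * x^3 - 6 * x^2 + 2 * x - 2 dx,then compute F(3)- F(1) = 840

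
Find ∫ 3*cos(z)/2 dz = 3*sin(z)/2 + C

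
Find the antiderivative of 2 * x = x^2 + C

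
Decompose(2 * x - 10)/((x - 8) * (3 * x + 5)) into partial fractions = 40/(29*(3*x + 5)) + 6/(29*(x - 8))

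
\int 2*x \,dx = x^2 + C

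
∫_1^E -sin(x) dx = cos(E) - cos(1)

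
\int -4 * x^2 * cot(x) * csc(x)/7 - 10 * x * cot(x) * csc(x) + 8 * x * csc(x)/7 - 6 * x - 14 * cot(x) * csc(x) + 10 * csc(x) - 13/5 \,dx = -3*x^2 - 13*x/5 + (4*x^2/7 + 10*x + 14)*csc(x) + C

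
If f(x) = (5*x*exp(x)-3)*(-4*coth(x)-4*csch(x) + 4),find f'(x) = -(-20*x*exp(x)*sinh(x)^2 + 20*x*exp(x)*sinh(x) + 10*x*exp(x)*sinh(2*x) - 20*x*exp(x)*cosh(x) - 20*x*exp(x) - 20*exp(x)*sinh(x)^2 + 20*exp(x)*sinh(x) + 10*exp(x)*sinh(2*x) + 12*cosh(x) + 12)/sinh(x)^2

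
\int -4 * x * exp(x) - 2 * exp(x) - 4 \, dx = -2*(2*x - 1)*(exp(x) + 1) + C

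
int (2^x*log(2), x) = 2^x + C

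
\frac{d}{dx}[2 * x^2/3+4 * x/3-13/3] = 4*x/3 + 4/3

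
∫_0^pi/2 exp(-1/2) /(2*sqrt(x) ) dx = sqrt(2)*sqrt(pi)*exp(-1/2)/2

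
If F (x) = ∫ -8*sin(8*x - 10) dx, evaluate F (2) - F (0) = -cos(10) + cos(6)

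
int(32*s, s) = 16*s^2 + C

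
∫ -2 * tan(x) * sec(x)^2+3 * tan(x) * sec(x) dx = (3 - sec(x))*sec(x) + C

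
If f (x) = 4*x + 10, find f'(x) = 4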